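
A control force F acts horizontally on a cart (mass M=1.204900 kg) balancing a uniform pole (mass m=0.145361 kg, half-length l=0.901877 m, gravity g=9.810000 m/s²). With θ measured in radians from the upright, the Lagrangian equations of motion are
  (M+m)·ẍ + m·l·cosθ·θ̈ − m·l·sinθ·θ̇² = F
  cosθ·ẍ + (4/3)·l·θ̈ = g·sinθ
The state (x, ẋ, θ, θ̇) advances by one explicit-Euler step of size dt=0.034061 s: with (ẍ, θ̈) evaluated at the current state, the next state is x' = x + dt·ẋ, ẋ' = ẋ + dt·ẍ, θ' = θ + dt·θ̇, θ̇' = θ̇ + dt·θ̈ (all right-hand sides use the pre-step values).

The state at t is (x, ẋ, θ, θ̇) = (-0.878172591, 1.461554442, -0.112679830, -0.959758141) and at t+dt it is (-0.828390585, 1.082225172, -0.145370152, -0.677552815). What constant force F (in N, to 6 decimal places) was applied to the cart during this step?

F = -13.944663 N

ẍ = (ẋ'−ẋ)/dt = (1.082225172−1.461554442)/0.034061 = -11.136763
θ̈ = (θ̇'−θ̇)/dt = (-0.677552815−-0.959758141)/0.034061 = 8.285292
sinθ=-0.112442, cosθ=0.993658
F = (M+m)·ẍ + m·l·cosθ·θ̈ − m·l·sinθ·θ̇² = -15.037536 + 1.079295 − -0.013578 = -13.944663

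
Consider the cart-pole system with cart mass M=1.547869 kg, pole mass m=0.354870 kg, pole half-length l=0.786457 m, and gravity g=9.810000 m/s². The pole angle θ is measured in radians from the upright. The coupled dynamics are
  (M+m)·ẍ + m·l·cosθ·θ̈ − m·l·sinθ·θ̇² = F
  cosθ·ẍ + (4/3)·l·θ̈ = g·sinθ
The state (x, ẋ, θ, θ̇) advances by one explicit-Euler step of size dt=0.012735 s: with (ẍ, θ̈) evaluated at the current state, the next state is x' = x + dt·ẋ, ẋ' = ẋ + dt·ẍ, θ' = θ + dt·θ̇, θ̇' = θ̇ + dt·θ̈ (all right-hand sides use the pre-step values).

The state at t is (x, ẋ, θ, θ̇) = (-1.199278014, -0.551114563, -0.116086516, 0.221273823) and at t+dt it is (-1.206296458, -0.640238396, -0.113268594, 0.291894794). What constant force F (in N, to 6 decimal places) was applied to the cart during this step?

F = -11.777172 N

ẍ = (ẋ'−ẋ)/dt = (-0.640238396−-0.551114563)/0.012735 = -6.998338
θ̈ = (θ̇'−θ̇)/dt = (0.291894794−0.221273823)/0.012735 = 5.545424
sinθ=-0.115826, cosθ=0.993270
F = (M+m)·ẍ + m·l·cosθ·θ̈ − m·l·sinθ·θ̇² = -13.316010 + 1.537256 − -0.001583 = -11.777172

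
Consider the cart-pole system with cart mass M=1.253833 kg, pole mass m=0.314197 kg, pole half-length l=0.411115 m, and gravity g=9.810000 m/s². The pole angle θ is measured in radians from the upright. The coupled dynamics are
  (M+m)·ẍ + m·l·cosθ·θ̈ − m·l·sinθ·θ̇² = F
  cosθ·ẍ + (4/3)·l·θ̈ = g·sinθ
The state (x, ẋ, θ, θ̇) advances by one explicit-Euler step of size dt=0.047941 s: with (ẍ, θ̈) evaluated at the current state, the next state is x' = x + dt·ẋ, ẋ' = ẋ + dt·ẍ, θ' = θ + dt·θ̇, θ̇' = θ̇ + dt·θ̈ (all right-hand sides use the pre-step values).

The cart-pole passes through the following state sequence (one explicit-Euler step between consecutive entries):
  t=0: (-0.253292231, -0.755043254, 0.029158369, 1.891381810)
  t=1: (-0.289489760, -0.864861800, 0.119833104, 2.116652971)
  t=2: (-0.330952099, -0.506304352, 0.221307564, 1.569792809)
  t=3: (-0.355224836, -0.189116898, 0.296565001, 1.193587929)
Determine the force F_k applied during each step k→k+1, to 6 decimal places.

step 0→1:
  ẍ = (ẋ'−ẋ)/dt = (-0.864861800−-0.755043254)/0.047941 = -2.290702
  θ̈ = (θ̇'−θ̇)/dt = (2.116652971−1.891381810)/0.047941 = 4.698925
  sinθ=0.029154, cosθ=0.999575
  F = (M+m)·ẍ + m·l·cosθ·θ̈ − m·l·sinθ·θ̇² = -3.591890 + 0.606707 − 0.013472 = -2.998654
step 1→2:
  ẍ = (ẋ'−ẋ)/dt = (-0.506304352−-0.864861800)/0.047941 = 7.479140
  θ̈ = (θ̇'−θ̇)/dt = (1.569792809−2.116652971)/0.047941 = -11.406941
  sinθ=0.119547, cosθ=0.992829
  F = (M+m)·ẍ + m·l·cosθ·θ̈ − m·l·sinθ·θ̇² = 11.727516 + -1.462880 − 0.069183 = 10.195452
step 2→3:
  ẍ = (ẋ'−ẋ)/dt = (-0.189116898−-0.506304352)/0.047941 = 6.616204
  θ̈ = (θ̇'−θ̇)/dt = (1.193587929−1.569792809)/0.047941 = -7.847247
  sinθ=0.219505, cosθ=0.975611
  F = (M+m)·ẍ + m·l·cosθ·θ̈ − m·l·sinθ·θ̇² = 10.374407 + -0.988916 − 0.069871 = 9.315620

F_0 = -2.998654 N
F_1 = 10.195452 N
F_2 = 9.315620 N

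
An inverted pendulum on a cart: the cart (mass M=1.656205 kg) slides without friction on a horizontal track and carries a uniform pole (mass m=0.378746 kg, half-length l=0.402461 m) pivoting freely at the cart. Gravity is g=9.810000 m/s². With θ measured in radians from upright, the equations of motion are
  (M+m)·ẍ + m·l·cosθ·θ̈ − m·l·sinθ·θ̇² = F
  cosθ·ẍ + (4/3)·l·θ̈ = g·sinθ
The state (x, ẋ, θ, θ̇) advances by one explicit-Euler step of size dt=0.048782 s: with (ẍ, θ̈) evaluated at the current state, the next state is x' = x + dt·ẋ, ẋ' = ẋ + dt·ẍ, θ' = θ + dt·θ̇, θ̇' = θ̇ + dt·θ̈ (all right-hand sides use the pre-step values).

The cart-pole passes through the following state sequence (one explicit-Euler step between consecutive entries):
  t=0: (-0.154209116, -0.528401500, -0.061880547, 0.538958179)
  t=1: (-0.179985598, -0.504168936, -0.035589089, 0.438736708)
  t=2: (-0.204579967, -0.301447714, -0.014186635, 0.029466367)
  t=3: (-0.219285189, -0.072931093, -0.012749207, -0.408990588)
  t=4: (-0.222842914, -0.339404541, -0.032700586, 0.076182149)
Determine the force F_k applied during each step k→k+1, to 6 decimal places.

step 0→1:
  ẍ = (ẋ'−ẋ)/dt = (-0.504168936−-0.528401500)/0.048782 = 0.496752
  θ̈ = (θ̇'−θ̇)/dt = (0.438736708−0.538958179)/0.048782 = -2.054476
  sinθ=-0.061841, cosθ=0.998086
  F = (M+m)·ẍ + m·l·cosθ·θ̈ − m·l·sinθ·θ̇² = 1.010866 + -0.312565 − -0.002738 = 0.701039
step 1→2:
  ẍ = (ẋ'−ẋ)/dt = (-0.301447714−-0.504168936)/0.048782 = 4.155656
  θ̈ = (θ̇'−θ̇)/dt = (0.029466367−0.438736708)/0.048782 = -8.389782
  sinθ=-0.035582, cosθ=0.999367
  F = (M+m)·ẍ + m·l·cosθ·θ̈ − m·l·sinθ·θ̇² = 8.456557 + -1.278049 − -0.001044 = 7.179552
step 2→3:
  ẍ = (ẋ'−ẋ)/dt = (-0.072931093−-0.301447714)/0.048782 = 4.684446
  θ̈ = (θ̇'−θ̇)/dt = (-0.408990588−0.029466367)/0.048782 = -8.988089
  sinθ=-0.014186, cosθ=0.999899
  F = (M+m)·ẍ + m·l·cosθ·θ̈ − m·l·sinθ·θ̇² = 9.532617 + -1.369921 − -0.000002 = 8.162698
step 3→4:
  ẍ = (ẋ'−ẋ)/dt = (-0.339404541−-0.072931093)/0.048782 = -5.462536
  θ̈ = (θ̇'−θ̇)/dt = (0.076182149−-0.408990588)/0.048782 = 9.945733
  sinθ=-0.012749, cosθ=0.999919
  F = (M+m)·ẍ + m·l·cosθ·θ̈ − m·l·sinθ·θ̇² = -11.115994 + 1.515910 − -0.000325 = -9.599759

F_0 = 0.701039 N
F_1 = 7.179552 N
F_2 = 8.162698 N
F_3 = -9.599759 N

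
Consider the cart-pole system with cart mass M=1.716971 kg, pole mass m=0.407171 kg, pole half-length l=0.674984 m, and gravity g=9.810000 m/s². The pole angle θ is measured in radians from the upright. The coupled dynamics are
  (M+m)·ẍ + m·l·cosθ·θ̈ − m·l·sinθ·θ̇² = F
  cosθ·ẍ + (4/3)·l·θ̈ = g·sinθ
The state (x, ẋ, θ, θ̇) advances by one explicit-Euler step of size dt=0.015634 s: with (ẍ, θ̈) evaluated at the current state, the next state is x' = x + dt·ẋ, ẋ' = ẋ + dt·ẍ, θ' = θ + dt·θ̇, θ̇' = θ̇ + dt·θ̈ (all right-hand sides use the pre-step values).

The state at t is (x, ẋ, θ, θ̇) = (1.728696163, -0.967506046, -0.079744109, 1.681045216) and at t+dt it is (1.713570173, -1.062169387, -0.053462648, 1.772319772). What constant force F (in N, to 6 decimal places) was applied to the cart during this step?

ẍ = (ẋ'−ẋ)/dt = (-1.062169387−-0.967506046)/0.015634 = -6.054966
θ̈ = (θ̇'−θ̇)/dt = (1.772319772−1.681045216)/0.015634 = 5.838209
sinθ=-0.079660, cosθ=0.996822
F = (M+m)·ẍ + m·l·cosθ·θ̈ − m·l·sinθ·θ̇² = -12.861608 + 1.599439 − -0.061868 = -11.200301

F = -11.200301 N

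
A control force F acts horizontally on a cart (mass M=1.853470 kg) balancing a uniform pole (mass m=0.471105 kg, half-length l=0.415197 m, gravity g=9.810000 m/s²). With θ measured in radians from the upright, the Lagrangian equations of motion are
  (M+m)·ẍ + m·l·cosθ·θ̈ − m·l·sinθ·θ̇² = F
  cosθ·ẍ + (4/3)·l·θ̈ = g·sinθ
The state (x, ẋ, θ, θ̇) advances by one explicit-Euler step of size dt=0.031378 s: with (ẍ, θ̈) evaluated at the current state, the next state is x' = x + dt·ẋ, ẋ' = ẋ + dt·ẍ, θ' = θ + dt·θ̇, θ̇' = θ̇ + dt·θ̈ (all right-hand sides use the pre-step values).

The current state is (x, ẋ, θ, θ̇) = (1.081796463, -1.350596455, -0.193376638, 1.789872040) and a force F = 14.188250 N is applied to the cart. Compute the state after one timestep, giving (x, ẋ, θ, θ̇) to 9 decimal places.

(1.039417447, -1.117802583, -0.137214033, 1.270342700)

sinθ=-0.192173685, cosθ=0.981360930
temp = (F + m·l·θ̇²·sinθ)/(M+m) = (14.188250 + -0.120423101)/2.324575 = 6.051784476
θ̈ = (g·sinθ − cosθ·temp)/(l·(4/3 − m·cos²θ/(M+m))) = -16.557120925
ẍ = temp − m·l·θ̈·cosθ/(M+m) = 7.419015619
Euler: x'=1.081796463+0.031378·-1.350596455=1.039417447, ẋ'=-1.350596455+0.031378·7.419015619=-1.117802583
       θ'=-0.193376638+0.031378·1.789872040=-0.137214033, θ̇'=1.789872040+0.031378·-16.557120925=1.270342700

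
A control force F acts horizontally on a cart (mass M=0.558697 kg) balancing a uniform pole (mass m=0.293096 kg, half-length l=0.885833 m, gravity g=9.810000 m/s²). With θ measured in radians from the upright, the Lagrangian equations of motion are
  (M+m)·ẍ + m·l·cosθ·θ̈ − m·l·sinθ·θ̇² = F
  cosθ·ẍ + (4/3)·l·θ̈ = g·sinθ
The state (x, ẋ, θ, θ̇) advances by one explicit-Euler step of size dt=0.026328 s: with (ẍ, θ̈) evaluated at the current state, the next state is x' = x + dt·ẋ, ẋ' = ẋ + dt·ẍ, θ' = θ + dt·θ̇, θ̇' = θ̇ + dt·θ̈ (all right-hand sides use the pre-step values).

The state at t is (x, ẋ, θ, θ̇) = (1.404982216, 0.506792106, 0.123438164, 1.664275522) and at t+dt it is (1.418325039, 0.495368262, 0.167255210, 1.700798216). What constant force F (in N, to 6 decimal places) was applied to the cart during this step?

ẍ = (ẋ'−ẋ)/dt = (0.495368262−0.506792106)/0.026328 = -0.433905
θ̈ = (θ̇'−θ̇)/dt = (1.700798216−1.664275522)/0.026328 = 1.387219
sinθ=0.123125, cosθ=0.992391
F = (M+m)·ẍ + m·l·cosθ·θ̈ − m·l·sinθ·θ̇² = -0.369597 + 0.357429 − 0.088544 = -0.100712

F = -0.100712 N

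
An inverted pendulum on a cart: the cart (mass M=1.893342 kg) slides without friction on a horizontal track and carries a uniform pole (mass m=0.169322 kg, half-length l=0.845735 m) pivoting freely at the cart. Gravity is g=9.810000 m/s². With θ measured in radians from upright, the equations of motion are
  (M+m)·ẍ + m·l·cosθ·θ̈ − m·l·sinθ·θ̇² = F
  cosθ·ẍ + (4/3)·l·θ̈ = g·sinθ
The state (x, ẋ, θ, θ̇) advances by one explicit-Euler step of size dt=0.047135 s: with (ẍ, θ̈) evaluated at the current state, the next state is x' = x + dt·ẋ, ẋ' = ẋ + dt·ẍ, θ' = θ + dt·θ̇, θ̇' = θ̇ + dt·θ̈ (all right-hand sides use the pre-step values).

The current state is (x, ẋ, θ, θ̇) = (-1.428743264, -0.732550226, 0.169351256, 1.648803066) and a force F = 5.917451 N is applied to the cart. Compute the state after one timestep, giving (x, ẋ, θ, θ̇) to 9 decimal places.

(-1.463272019, -0.592159725, 0.247067589, 1.595196891)

sinθ=0.168542921, cosθ=0.985694316
temp = (F + m·l·θ̇²·sinθ)/(M+m) = (5.917451 + 0.065613890)/2.062664 = 2.900649301
θ̈ = (g·sinθ − cosθ·temp)/(l·(4/3 − m·cos²θ/(M+m))) = -1.137290231
ẍ = temp − m·l·θ̈·cosθ/(M+m) = 2.978476744
Euler: x'=-1.428743264+0.047135·-0.732550226=-1.463272019, ẋ'=-0.732550226+0.047135·2.978476744=-0.592159725
       θ'=0.169351256+0.047135·1.648803066=0.247067589, θ̇'=1.648803066+0.047135·-1.137290231=1.595196891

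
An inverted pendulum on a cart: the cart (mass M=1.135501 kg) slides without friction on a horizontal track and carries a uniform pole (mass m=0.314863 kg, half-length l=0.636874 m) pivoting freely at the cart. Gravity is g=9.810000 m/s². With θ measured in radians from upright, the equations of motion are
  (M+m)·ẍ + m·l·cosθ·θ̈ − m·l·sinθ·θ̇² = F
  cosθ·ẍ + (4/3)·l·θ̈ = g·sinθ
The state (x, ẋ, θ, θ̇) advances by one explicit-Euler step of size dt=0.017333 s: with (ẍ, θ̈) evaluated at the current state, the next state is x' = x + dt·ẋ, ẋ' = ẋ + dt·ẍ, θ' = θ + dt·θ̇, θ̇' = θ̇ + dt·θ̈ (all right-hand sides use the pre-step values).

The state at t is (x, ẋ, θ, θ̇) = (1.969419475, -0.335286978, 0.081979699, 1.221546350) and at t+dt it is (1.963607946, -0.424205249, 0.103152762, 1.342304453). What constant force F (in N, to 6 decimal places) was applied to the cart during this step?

F = -6.072492 N

ẍ = (ẋ'−ẋ)/dt = (-0.424205249−-0.335286978)/0.017333 = -5.129999
θ̈ = (θ̇'−θ̇)/dt = (1.342304453−1.221546350)/0.017333 = 6.966948
sinθ=0.081888, cosθ=0.996642
F = (M+m)·ẍ + m·l·cosθ·θ̈ − m·l·sinθ·θ̇² = -7.440366 + 1.392376 − 0.024503 = -6.072492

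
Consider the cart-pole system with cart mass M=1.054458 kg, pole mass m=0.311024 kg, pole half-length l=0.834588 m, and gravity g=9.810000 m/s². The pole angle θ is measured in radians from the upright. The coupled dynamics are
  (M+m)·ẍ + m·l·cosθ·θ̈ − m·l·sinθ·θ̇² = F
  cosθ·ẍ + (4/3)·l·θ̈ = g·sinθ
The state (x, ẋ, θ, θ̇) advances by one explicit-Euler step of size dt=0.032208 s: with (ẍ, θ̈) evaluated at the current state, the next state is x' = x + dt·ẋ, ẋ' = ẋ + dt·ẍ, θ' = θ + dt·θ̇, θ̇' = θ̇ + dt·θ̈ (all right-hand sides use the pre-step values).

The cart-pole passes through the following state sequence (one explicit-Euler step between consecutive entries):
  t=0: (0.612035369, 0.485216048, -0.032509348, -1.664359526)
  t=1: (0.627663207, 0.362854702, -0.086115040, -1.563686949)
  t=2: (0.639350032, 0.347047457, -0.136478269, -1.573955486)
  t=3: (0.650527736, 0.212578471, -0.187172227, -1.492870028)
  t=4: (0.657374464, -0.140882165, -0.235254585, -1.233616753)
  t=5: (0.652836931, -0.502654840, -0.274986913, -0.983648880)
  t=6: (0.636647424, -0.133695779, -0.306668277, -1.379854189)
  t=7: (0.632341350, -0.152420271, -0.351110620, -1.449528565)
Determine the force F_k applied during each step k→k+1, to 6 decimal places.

step 0→1:
  ẍ = (ẋ'−ẋ)/dt = (0.362854702−0.485216048)/0.032208 = -3.799098
  θ̈ = (θ̇'−θ̇)/dt = (-1.563686949−-1.664359526)/0.032208 = 3.125701
  sinθ=-0.032504, cosθ=0.999472
  F = (M+m)·ẍ + m·l·cosθ·θ̈ − m·l·sinθ·θ̇² = -5.187600 + 0.810931 − -0.023372 = -4.353297
step 1→2:
  ẍ = (ẋ'−ẋ)/dt = (0.347047457−0.362854702)/0.032208 = -0.490786
  θ̈ = (θ̇'−θ̇)/dt = (-1.573955486−-1.563686949)/0.032208 = -0.318819
  sinθ=-0.086009, cosθ=0.996294
  F = (M+m)·ẍ + m·l·cosθ·θ̈ − m·l·sinθ·θ̇² = -0.670160 + -0.082451 − -0.054589 = -0.698022
step 2→3:
  ẍ = (ẋ'−ẋ)/dt = (0.212578471−0.347047457)/0.032208 = -4.175018
  θ̈ = (θ̇'−θ̇)/dt = (-1.492870028−-1.573955486)/0.032208 = 2.517556
  sinθ=-0.136055, cosθ=0.990701
  F = (M+m)·ẍ + m·l·cosθ·θ̈ − m·l·sinθ·θ̇² = -5.700912 + 0.647423 − -0.087491 = -4.965998
step 3→4:
  ẍ = (ẋ'−ẋ)/dt = (-0.140882165−0.212578471)/0.032208 = -10.974312
  θ̈ = (θ̇'−θ̇)/dt = (-1.233616753−-1.492870028)/0.032208 = 8.049344
  sinθ=-0.186081, cosθ=0.982534
  F = (M+m)·ẍ + m·l·cosθ·θ̈ − m·l·sinθ·θ̇² = -14.985225 + 2.052931 − -0.107650 = -12.824645
step 4→5:
  ẍ = (ẋ'−ẋ)/dt = (-0.502654840−-0.140882165)/0.032208 = -11.232386
  θ̈ = (θ̇'−θ̇)/dt = (-0.983648880−-1.233616753)/0.032208 = 7.761049
  sinθ=-0.233091, cosθ=0.972455
  F = (M+m)·ẍ + m·l·cosθ·θ̈ − m·l·sinθ·θ̇² = -15.337620 + 1.959097 − -0.092077 = -13.286446
step 5→6:
  ẍ = (ẋ'−ẋ)/dt = (-0.133695779−-0.502654840)/0.032208 = 11.455510
  θ̈ = (θ̇'−θ̇)/dt = (-1.379854189−-0.983648880)/0.032208 = -12.301456
  sinθ=-0.271534, cosθ=0.962429
  F = (M+m)·ẍ + m·l·cosθ·θ̈ − m·l·sinθ·θ̇² = 15.642292 + -3.073202 − -0.068198 = 12.637288
step 6→7:
  ẍ = (ẋ'−ẋ)/dt = (-0.152420271−-0.133695779)/0.032208 = -0.581362
  θ̈ = (θ̇'−θ̇)/dt = (-1.449528565−-1.379854189)/0.032208 = -2.163263
  sinθ=-0.301884, cosθ=0.953345
  F = (M+m)·ẍ + m·l·cosθ·θ̈ − m·l·sinθ·θ̇² = -0.793839 + -0.535335 − -0.149201 = -1.179972

F_0 = -4.353297 N
F_1 = -0.698022 N
F_2 = -4.965998 N
F_3 = -12.824645 N
F_4 = -13.286446 N
F_5 = 12.637288 N
F_6 = -1.179972 N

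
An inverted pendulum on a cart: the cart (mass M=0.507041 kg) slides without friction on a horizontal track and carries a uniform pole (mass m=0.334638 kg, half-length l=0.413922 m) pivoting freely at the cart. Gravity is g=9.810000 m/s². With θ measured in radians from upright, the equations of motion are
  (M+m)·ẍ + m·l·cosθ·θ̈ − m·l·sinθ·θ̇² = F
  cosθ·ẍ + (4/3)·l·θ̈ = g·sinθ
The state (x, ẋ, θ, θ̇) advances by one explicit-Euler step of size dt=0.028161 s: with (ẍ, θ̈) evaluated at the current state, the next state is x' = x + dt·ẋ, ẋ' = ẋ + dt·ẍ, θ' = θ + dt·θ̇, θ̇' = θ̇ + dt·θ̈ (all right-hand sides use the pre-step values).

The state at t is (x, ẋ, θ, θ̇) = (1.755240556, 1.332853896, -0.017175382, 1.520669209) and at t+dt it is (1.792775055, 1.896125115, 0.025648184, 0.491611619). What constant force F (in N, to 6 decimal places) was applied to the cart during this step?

ẍ = (ẋ'−ẋ)/dt = (1.896125115−1.332853896)/0.028161 = 20.001819
θ̈ = (θ̇'−θ̇)/dt = (0.491611619−1.520669209)/0.028161 = -36.541941
sinθ=-0.017175, cosθ=0.999853
F = (M+m)·ẍ + m·l·cosθ·θ̈ − m·l·sinθ·θ̇² = 16.835111 + -5.060825 − -0.005501 = 11.779787

F = 11.779787 N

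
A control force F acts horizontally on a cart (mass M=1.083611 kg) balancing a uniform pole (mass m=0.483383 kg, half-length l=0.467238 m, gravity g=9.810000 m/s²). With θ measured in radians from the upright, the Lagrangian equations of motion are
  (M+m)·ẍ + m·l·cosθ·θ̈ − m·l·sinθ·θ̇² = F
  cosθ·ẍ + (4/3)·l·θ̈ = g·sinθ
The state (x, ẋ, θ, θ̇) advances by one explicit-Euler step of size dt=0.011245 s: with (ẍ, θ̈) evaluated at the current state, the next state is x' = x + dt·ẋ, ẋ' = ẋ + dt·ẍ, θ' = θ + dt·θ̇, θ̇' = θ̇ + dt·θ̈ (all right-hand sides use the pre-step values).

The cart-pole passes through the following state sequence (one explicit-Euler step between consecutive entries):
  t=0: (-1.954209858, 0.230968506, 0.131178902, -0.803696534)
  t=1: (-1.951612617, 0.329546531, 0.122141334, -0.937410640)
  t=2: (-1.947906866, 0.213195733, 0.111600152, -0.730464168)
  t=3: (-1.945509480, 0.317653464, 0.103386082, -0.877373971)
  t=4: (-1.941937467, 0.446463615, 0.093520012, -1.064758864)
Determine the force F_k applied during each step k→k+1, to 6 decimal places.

F_0 = 11.055231 N
F_1 = -12.112161 N
F_2 = 11.610478 N
F_3 = 14.188275 N

step 0→1:
  ẍ = (ẋ'−ẋ)/dt = (0.329546531−0.230968506)/0.011245 = 8.766387
  θ̈ = (θ̇'−θ̇)/dt = (-0.937410640−-0.803696534)/0.011245 = -11.890983
  sinθ=0.130803, cosθ=0.991408
  F = (M+m)·ẍ + m·l·cosθ·θ̈ − m·l·sinθ·θ̇² = 13.736876 + -2.662563 − 0.019082 = 11.055231
step 1→2:
  ẍ = (ẋ'−ẋ)/dt = (0.213195733−0.329546531)/0.011245 = -10.346892
  θ̈ = (θ̇'−θ̇)/dt = (-0.730464168−-0.937410640)/0.011245 = 18.403421
  sinθ=0.121838, cosθ=0.992550
  F = (M+m)·ẍ + m·l·cosθ·θ̈ − m·l·sinθ·θ̇² = -16.213517 + 4.125537 − 0.024181 = -12.112161
step 2→3:
  ẍ = (ẋ'−ẋ)/dt = (0.317653464−0.213195733)/0.011245 = 9.289260
  θ̈ = (θ̇'−θ̇)/dt = (-0.877373971−-0.730464168)/0.011245 = -13.064456
  sinθ=0.111369, cosθ=0.993779
  F = (M+m)·ẍ + m·l·cosθ·θ̈ − m·l·sinθ·θ̇² = 14.556215 + -2.932316 − 0.013421 = 11.610478
step 3→4:
  ẍ = (ẋ'−ẋ)/dt = (0.446463615−0.317653464)/0.011245 = 11.454882
  θ̈ = (θ̇'−θ̇)/dt = (-1.064758864−-0.877373971)/0.011245 = -16.663841
  sinθ=0.103202, cosθ=0.994660
  F = (M+m)·ẍ + m·l·cosθ·θ̈ − m·l·sinθ·θ̇² = 17.949732 + -3.743514 − 0.017943 = 14.188275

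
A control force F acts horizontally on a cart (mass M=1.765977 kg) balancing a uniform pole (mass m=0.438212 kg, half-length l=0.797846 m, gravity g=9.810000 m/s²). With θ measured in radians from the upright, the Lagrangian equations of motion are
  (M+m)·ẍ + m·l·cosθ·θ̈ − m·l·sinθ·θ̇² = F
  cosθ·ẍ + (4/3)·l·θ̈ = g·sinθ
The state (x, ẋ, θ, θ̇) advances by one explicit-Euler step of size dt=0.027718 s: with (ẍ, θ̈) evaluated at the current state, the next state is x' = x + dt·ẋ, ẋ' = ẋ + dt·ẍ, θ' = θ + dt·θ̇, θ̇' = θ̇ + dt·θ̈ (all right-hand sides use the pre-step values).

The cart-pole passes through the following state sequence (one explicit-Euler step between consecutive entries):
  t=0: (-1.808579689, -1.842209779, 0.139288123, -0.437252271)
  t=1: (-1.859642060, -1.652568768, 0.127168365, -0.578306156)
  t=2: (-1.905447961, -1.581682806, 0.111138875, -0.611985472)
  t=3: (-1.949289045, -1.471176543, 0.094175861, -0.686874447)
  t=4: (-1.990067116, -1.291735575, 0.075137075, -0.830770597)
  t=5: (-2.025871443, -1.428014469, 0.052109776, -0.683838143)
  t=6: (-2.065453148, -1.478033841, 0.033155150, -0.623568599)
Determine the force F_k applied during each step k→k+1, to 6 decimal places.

F_0 = 13.309364 N
F_1 = 5.200770 N
F_2 = 7.834352 N
F_3 = 12.446966 N
F_4 = -9.007147 N
F_5 = -3.226965 N

step 0→1:
  ẍ = (ẋ'−ẋ)/dt = (-1.652568768−-1.842209779)/0.027718 = 6.841800
  θ̈ = (θ̇'−θ̇)/dt = (-0.578306156−-0.437252271)/0.027718 = -5.088891
  sinθ=0.138838, cosθ=0.990315
  F = (M+m)·ẍ + m·l·cosθ·θ̈ − m·l·sinθ·θ̇² = 15.080620 + -1.761976 − 0.009281 = 13.309364
step 1→2:
  ẍ = (ẋ'−ẋ)/dt = (-1.581682806−-1.652568768)/0.027718 = 2.557398
  θ̈ = (θ̇'−θ̇)/dt = (-0.611985472−-0.578306156)/0.027718 = -1.215070
  sinθ=0.126826, cosθ=0.991925
  F = (M+m)·ẍ + m·l·cosθ·θ̈ − m·l·sinθ·θ̇² = 5.636989 + -0.421389 − 0.014830 = 5.200770
step 2→3:
  ẍ = (ẋ'−ẋ)/dt = (-1.471176543−-1.581682806)/0.027718 = 3.986805
  θ̈ = (θ̇'−θ̇)/dt = (-0.686874447−-0.611985472)/0.027718 = -2.701817
  sinθ=0.110910, cosθ=0.993830
  F = (M+m)·ẍ + m·l·cosθ·θ̈ − m·l·sinθ·θ̇² = 8.787672 + -0.938797 − 0.014523 = 7.834352
step 3→4:
  ẍ = (ẋ'−ẋ)/dt = (-1.291735575−-1.471176543)/0.027718 = 6.473806
  θ̈ = (θ̇'−θ̇)/dt = (-0.830770597−-0.686874447)/0.027718 = -5.191433
  sinθ=0.094037, cosθ=0.995569
  F = (M+m)·ẍ + m·l·cosθ·θ̈ − m·l·sinθ·θ̇² = 14.269493 + -1.807015 − 0.015512 = 12.446966
step 4→5:
  ẍ = (ẋ'−ẋ)/dt = (-1.428014469−-1.291735575)/0.027718 = -4.916621
  θ̈ = (θ̇'−θ̇)/dt = (-0.683838143−-0.830770597)/0.027718 = 5.300976
  sinθ=0.075066, cosθ=0.997179
  F = (M+m)·ẍ + m·l·cosθ·θ̈ − m·l·sinθ·θ̇² = -10.837161 + 1.848128 − 0.018114 = -9.007147
step 5→6:
  ẍ = (ẋ'−ẋ)/dt = (-1.478033841−-1.428014469)/0.027718 = -1.804581
  θ̈ = (θ̇'−θ̇)/dt = (-0.623568599−-0.683838143)/0.027718 = 2.174383
  sinθ=0.052086, cosθ=0.998643
  F = (M+m)·ẍ + m·l·cosθ·θ̈ − m·l·sinθ·θ̇² = -3.977637 + 0.759188 − 0.008516 = -3.226965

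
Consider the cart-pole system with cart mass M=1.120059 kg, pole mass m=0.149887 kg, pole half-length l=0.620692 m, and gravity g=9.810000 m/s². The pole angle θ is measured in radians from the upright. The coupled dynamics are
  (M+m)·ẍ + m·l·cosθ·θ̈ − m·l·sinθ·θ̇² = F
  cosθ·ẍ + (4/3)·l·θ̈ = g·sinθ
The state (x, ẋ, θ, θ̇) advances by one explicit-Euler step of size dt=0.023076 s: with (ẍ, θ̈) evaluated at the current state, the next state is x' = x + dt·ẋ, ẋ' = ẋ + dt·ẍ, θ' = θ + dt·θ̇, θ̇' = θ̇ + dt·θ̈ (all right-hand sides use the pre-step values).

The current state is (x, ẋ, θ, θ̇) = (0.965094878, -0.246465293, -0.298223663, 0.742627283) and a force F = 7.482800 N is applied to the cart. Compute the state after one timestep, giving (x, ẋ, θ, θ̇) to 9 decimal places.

(0.959407445, -0.092706819, -0.281086796, 0.484666188)

sinθ=-0.293822742, cosθ=0.955859925
temp = (F + m·l·θ̇²·sinθ)/(M+m) = (7.482800 + -0.015075347)/1.269946 = 5.880348182
θ̈ = (g·sinθ − cosθ·temp)/(l·(4/3 − m·cos²θ/(M+m))) = -11.178761288
ẍ = temp − m·l·θ̈·cosθ/(M+m) = 6.663133727
Euler: x'=0.965094878+0.023076·-0.246465293=0.959407445, ẋ'=-0.246465293+0.023076·6.663133727=-0.092706819
       θ'=-0.298223663+0.023076·0.742627283=-0.281086796, θ̇'=0.742627283+0.023076·-11.178761288=0.484666188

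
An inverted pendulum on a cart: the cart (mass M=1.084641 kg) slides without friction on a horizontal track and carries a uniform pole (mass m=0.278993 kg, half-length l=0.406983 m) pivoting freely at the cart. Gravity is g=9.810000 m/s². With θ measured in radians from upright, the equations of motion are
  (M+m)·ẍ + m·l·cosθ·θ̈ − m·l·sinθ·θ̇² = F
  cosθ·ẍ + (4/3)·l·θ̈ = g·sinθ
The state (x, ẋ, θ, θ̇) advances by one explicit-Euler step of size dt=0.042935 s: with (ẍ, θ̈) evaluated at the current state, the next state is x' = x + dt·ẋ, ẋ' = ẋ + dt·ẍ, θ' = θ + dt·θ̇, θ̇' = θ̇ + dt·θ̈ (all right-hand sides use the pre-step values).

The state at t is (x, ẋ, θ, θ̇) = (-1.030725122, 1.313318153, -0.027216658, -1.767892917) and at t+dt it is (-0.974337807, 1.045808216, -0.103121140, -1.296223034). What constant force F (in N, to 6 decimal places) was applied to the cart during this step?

F = -7.239662 N

ẍ = (ẋ'−ẋ)/dt = (1.045808216−1.313318153)/0.042935 = -6.230580
θ̈ = (θ̇'−θ̇)/dt = (-1.296223034−-1.767892917)/0.042935 = 10.985673
sinθ=-0.027213, cosθ=0.999630
F = (M+m)·ẍ + m·l·cosθ·θ̈ − m·l·sinθ·θ̇² = -8.496230 + 1.246911 − -0.009657 = -7.239662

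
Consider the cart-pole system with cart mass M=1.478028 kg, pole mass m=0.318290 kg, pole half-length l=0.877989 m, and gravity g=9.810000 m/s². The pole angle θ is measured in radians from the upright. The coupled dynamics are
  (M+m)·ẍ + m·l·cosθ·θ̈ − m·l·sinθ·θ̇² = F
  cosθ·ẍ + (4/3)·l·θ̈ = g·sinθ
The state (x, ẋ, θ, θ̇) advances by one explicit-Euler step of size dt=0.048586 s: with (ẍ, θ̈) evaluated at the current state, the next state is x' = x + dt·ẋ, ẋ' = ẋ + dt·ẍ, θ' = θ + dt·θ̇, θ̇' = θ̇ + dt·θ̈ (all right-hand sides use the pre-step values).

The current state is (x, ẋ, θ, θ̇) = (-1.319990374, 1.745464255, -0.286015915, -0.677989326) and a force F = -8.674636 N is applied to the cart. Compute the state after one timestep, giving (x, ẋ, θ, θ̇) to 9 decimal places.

(-1.235185248, 1.496555602, -0.318956704, -0.588872699)

sinθ=-0.282132241, cosθ=0.959375525
temp = (F + m·l·θ̇²·sinθ)/(M+m) = (-8.674636 + -0.036241862)/1.796318 = -4.849296094
θ̈ = (g·sinθ − cosθ·temp)/(l·(4/3 − m·cos²θ/(M+m))) = 1.834203827
ẍ = temp − m·l·θ̈·cosθ/(M+m) = -5.123052997
Euler: x'=-1.319990374+0.048586·1.745464255=-1.235185248, ẋ'=1.745464255+0.048586·-5.123052997=1.496555602
       θ'=-0.286015915+0.048586·-0.677989326=-0.318956704, θ̇'=-0.677989326+0.048586·1.834203827=-0.588872699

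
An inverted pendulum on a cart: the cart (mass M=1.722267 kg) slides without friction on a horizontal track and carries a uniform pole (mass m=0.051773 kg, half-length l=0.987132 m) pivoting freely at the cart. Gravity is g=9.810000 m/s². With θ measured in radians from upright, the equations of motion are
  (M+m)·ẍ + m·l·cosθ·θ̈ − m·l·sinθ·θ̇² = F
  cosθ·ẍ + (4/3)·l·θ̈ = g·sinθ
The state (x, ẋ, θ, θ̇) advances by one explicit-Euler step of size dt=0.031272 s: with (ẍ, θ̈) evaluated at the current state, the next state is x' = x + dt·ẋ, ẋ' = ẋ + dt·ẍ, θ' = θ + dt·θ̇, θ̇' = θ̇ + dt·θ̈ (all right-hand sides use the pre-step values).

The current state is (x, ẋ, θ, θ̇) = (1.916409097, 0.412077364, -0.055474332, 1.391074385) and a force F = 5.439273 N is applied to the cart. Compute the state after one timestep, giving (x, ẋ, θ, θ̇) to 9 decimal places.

sinθ=-0.055445884, cosθ=0.998461694
temp = (F + m·l·θ̇²·sinθ)/(M+m) = (5.439273 + -0.005483383)/1.774040 = 3.062946505
θ̈ = (g·sinθ − cosθ·temp)/(l·(4/3 − m·cos²θ/(M+m))) = -2.797887987
ẍ = temp − m·l·θ̈·cosθ/(M+m) = 3.143424451
Euler: x'=1.916409097+0.031272·0.412077364=1.929295580, ẋ'=0.412077364+0.031272·3.143424451=0.510378533
       θ'=-0.055474332+0.031272·1.391074385=-0.011972654, θ̇'=1.391074385+0.031272·-2.797887987=1.303578832

(1.929295580, 0.510378533, -0.011972654, 1.303578832)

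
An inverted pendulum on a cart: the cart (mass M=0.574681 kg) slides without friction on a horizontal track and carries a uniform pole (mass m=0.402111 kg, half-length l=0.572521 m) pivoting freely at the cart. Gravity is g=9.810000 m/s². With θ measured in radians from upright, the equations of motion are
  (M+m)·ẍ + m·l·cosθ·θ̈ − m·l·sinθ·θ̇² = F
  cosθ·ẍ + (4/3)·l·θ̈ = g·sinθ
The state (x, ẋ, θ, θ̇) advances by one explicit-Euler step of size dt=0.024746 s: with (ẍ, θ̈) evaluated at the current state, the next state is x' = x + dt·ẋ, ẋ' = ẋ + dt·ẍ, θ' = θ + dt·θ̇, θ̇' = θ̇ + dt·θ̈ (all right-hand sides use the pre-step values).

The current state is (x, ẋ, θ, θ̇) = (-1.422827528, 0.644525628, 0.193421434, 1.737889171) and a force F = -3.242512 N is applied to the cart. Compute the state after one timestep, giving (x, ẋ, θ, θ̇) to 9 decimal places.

(-1.406878097, 0.512316354, 0.236427239, 1.968980649)

sinθ=0.192217646, cosθ=0.981352320
temp = (F + m·l·θ̇²·sinθ)/(M+m) = (-3.242512 + 0.133651791)/0.976792 = -3.182724888
θ̈ = (g·sinθ − cosθ·temp)/(l·(4/3 − m·cos²θ/(M+m))) = 9.338538678
ẍ = temp − m·l·θ̈·cosθ/(M+m) = -5.342652301
Euler: x'=-1.422827528+0.024746·0.644525628=-1.406878097, ẋ'=0.644525628+0.024746·-5.342652301=0.512316354
       θ'=0.193421434+0.024746·1.737889171=0.236427239, θ̇'=1.737889171+0.024746·9.338538678=1.968980649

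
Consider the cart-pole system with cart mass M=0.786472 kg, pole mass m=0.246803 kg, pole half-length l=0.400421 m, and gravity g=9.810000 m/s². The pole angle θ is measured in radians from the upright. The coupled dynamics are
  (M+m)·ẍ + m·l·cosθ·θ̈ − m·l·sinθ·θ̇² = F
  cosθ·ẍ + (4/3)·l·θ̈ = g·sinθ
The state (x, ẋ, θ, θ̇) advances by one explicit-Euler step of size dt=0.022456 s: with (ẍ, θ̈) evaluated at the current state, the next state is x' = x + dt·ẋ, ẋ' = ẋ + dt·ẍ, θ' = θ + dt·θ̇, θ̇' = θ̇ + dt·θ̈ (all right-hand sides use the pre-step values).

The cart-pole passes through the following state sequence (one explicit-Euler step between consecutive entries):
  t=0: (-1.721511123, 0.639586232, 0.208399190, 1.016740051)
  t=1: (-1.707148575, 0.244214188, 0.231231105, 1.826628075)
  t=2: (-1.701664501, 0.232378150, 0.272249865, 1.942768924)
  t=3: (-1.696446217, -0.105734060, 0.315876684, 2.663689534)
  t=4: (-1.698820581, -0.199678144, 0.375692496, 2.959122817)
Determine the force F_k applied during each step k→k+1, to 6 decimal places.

step 0→1:
  ẍ = (ẋ'−ẋ)/dt = (0.244214188−0.639586232)/0.022456 = -17.606521
  θ̈ = (θ̇'−θ̇)/dt = (1.826628075−1.016740051)/0.022456 = 36.065551
  sinθ=0.206894, cosθ=0.978363
  F = (M+m)·ẍ + m·l·cosθ·θ̈ − m·l·sinθ·θ̇² = -18.192378 + 3.487065 − 0.021137 = -14.726450
step 1→2:
  ẍ = (ẋ'−ẋ)/dt = (0.232378150−0.244214188)/0.022456 = -0.527077
  θ̈ = (θ̇'−θ̇)/dt = (1.942768924−1.826628075)/0.022456 = 5.171930
  sinθ=0.229176, cosθ=0.973385
  F = (M+m)·ẍ + m·l·cosθ·θ̈ − m·l·sinθ·θ̇² = -0.544615 + 0.497513 − 0.075568 = -0.122670
step 2→3:
  ẍ = (ẋ'−ẋ)/dt = (-0.105734060−0.232378150)/0.022456 = -15.056653
  θ̈ = (θ̇'−θ̇)/dt = (2.663689534−1.942768924)/0.022456 = 32.103697
  sinθ=0.268899, cosθ=0.963168
  F = (M+m)·ẍ + m·l·cosθ·θ̈ − m·l·sinθ·θ̇² = -15.557664 + 3.055797 − 0.100300 = -12.602166
step 3→4:
  ẍ = (ẋ'−ẋ)/dt = (-0.199678144−-0.105734060)/0.022456 = -4.183474
  θ̈ = (θ̇'−θ̇)/dt = (2.959122817−2.663689534)/0.022456 = 13.156096
  sinθ=0.310650, cosθ=0.950524
  F = (M+m)·ẍ + m·l·cosθ·θ̈ − m·l·sinθ·θ̇² = -4.322679 + 1.235827 − 0.217824 = -3.304676

F_0 = -14.726450 N
F_1 = -0.122670 N
F_2 = -12.602166 N
F_3 = -3.304676 N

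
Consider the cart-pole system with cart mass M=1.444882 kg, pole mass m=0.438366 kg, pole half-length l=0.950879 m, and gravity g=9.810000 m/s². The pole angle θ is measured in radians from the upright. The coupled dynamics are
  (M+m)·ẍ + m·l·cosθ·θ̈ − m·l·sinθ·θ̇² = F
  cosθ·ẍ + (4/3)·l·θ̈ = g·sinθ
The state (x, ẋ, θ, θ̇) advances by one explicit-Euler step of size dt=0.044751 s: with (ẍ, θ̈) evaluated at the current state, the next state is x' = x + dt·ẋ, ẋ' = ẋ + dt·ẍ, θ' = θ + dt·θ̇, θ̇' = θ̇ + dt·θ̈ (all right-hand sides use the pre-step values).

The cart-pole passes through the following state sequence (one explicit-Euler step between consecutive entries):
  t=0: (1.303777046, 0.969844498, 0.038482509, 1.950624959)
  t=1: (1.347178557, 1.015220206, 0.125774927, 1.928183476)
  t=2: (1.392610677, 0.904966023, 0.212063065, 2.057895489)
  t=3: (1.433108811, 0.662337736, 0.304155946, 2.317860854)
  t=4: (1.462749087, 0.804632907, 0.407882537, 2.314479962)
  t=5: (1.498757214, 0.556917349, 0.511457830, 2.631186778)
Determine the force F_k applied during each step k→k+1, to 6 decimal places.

F_0 = 1.639642 N
F_1 = -3.635553 N
F_2 = -8.214825 N
F_3 = 5.287454 N
F_4 = -8.602326 N

step 0→1:
  ẍ = (ẋ'−ẋ)/dt = (1.015220206−0.969844498)/0.044751 = 1.013960
  θ̈ = (θ̇'−θ̇)/dt = (1.928183476−1.950624959)/0.044751 = -0.501474
  sinθ=0.038473, cosθ=0.999260
  F = (M+m)·ẍ + m·l·cosθ·θ̈ − m·l·sinθ·θ̇² = 1.909537 + -0.208876 − 0.061019 = 1.639642
step 1→2:
  ẍ = (ẋ'−ẋ)/dt = (0.904966023−1.015220206)/0.044751 = -2.463726
  θ̈ = (θ̇'−θ̇)/dt = (2.057895489−1.928183476)/0.044751 = 2.898528
  sinθ=0.125444, cosθ=0.992101
  F = (M+m)·ẍ + m·l·cosθ·θ̈ − m·l·sinθ·θ̇² = -4.639806 + 1.198658 − 0.194405 = -3.635553
step 2→3:
  ẍ = (ẋ'−ẋ)/dt = (0.662337736−0.904966023)/0.044751 = -5.421740
  θ̈ = (θ̇'−θ̇)/dt = (2.317860854−2.057895489)/0.044751 = 5.809152
  sinθ=0.210477, cosθ=0.977599
  F = (M+m)·ẍ + m·l·cosθ·θ̈ − m·l·sinθ·θ̇² = -10.210481 + 2.367203 − 0.371547 = -8.214825
step 3→4:
  ẍ = (ẋ'−ẋ)/dt = (0.804632907−0.662337736)/0.044751 = 3.179709
  θ̈ = (θ̇'−θ̇)/dt = (2.314479962−2.317860854)/0.044751 = -0.075549
  sinθ=0.299488, cosθ=0.954100
  F = (M+m)·ẍ + m·l·cosθ·θ̈ − m·l·sinθ·θ̇² = 5.988181 + -0.030046 − 0.670681 = 5.287454
step 4→5:
  ẍ = (ẋ'−ẋ)/dt = (0.556917349−0.804632907)/0.044751 = -5.535420
  θ̈ = (θ̇'−θ̇)/dt = (2.631186778−2.314479962)/0.044751 = 7.077089
  sinθ=0.396666, cosθ=0.917963
  F = (M+m)·ẍ + m·l·cosθ·θ̈ − m·l·sinθ·θ̇² = -10.424568 + 2.707958 − 0.885716 = -8.602326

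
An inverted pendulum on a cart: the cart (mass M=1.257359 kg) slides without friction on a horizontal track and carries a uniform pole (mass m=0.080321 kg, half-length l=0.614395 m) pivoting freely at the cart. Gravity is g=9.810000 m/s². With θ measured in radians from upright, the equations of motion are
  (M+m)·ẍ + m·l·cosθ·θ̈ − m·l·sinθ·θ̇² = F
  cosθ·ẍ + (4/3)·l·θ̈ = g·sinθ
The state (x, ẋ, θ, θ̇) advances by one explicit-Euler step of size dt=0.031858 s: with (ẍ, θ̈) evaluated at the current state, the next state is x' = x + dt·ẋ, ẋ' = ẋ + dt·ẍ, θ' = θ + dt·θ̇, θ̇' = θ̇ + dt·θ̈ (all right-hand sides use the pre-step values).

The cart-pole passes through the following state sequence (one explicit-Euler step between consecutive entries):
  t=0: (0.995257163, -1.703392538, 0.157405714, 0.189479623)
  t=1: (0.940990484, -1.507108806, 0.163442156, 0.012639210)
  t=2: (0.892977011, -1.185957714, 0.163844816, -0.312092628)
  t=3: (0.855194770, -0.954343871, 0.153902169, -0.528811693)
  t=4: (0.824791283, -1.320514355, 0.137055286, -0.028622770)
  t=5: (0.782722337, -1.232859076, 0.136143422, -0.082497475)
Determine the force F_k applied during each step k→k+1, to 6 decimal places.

step 0→1:
  ẍ = (ẋ'−ẋ)/dt = (-1.507108806−-1.703392538)/0.031858 = 6.161207
  θ̈ = (θ̇'−θ̇)/dt = (0.012639210−0.189479623)/0.031858 = -5.550895
  sinθ=0.156757, cosθ=0.987637
  F = (M+m)·ẍ + m·l·cosθ·θ̈ − m·l·sinθ·θ̇² = 8.241723 + -0.270544 − 0.000278 = 7.970902
step 1→2:
  ẍ = (ẋ'−ẋ)/dt = (-1.185957714−-1.507108806)/0.031858 = 10.080705
  θ̈ = (θ̇'−θ̇)/dt = (-0.312092628−0.012639210)/0.031858 = -10.193102
  sinθ=0.162715, cosθ=0.986673
  F = (M+m)·ẍ + m·l·cosθ·θ̈ − m·l·sinθ·θ̇² = 13.484757 + -0.496314 − 0.000001 = 12.988442
step 2→3:
  ẍ = (ẋ'−ẋ)/dt = (-0.954343871−-1.185957714)/0.031858 = 7.270194
  θ̈ = (θ̇'−θ̇)/dt = (-0.528811693−-0.312092628)/0.031858 = -6.802658
  sinθ=0.163113, cosθ=0.986607
  F = (M+m)·ẍ + m·l·cosθ·θ̈ − m·l·sinθ·θ̇² = 9.725193 + -0.331207 − 0.000784 = 9.393202
step 3→4:
  ẍ = (ẋ'−ẋ)/dt = (-1.320514355−-0.954343871)/0.031858 = -11.493832
  θ̈ = (θ̇'−θ̇)/dt = (-0.028622770−-0.528811693)/0.031858 = 15.700575
  sinθ=0.153295, cosθ=0.988180
  F = (M+m)·ẍ + m·l·cosθ·θ̈ − m·l·sinθ·θ̇² = -15.375069 + 0.765647 − 0.002115 = -14.611537
step 4→5:
  ẍ = (ẋ'−ẋ)/dt = (-1.232859076−-1.320514355)/0.031858 = 2.751437
  θ̈ = (θ̇'−θ̇)/dt = (-0.082497475−-0.028622770)/0.031858 = -1.691089
  sinθ=0.136627, cosθ=0.990623
  F = (M+m)·ẍ + m·l·cosθ·θ̈ − m·l·sinθ·θ̇² = 3.680542 + -0.082671 − 0.000006 = 3.597866

F_0 = 7.970902 N
F_1 = 12.988442 N
F_2 = 9.393202 N
F_3 = -14.611537 N
F_4 = 3.597866 N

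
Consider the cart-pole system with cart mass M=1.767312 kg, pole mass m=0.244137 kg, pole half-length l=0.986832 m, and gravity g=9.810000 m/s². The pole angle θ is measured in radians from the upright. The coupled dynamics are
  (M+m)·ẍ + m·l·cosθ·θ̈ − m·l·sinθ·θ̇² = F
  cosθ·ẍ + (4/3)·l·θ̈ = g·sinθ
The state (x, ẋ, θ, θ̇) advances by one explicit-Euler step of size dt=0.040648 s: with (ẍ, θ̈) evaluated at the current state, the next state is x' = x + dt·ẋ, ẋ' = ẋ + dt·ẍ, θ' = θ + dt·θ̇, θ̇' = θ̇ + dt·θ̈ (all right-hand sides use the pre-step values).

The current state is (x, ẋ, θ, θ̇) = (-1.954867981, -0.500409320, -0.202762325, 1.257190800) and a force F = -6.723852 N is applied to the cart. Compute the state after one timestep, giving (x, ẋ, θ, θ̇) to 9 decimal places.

(-1.975208619, -0.643142834, -0.151660033, 1.302418471)

sinθ=-0.201375832, cosθ=0.979514050
temp = (F + m·l·θ̇²·sinθ)/(M+m) = (-6.723852 + -0.076680787)/2.011449 = -3.380912361
θ̈ = (g·sinθ − cosθ·temp)/(l·(4/3 − m·cos²θ/(M+m))) = 1.112666584
ẍ = temp − m·l·θ̈·cosθ/(M+m) = -3.511452333
Euler: x'=-1.954867981+0.040648·-0.500409320=-1.975208619, ẋ'=-0.500409320+0.040648·-3.511452333=-0.643142834
       θ'=-0.202762325+0.040648·1.257190800=-0.151660033, θ̇'=1.257190800+0.040648·1.112666584=1.302418471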